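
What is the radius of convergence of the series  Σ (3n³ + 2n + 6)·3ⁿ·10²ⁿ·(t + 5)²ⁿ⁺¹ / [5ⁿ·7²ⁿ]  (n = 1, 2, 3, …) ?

R = 7√15/30

By the ratio test, |a_{n+1}/a_n| = [(3(n+1)³ + 2(n+1) + 6)/(3n³ + 2n + 6)] · 3·100/(5·49) → 60/49.
Since the exponent of (t + 5) increases by 2 each term, convergence requires |t + 5|² < 49/60, hence R = 7√15/30.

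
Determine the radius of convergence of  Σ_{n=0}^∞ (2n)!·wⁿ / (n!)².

R = 1/4

The ratio of consecutive coefficients is (2n+1)·(2n+2)/(n+1)² → 4.
Hence the series converges for |w| < 1/(4) = 1/4, so the radius of convergence is 1/4.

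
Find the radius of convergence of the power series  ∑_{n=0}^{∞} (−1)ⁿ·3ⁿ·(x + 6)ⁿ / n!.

R = ∞

Ratio test: |a_{n+1}/a_n| = 3 · 1/(n+1) → 0 as n → ∞.
The ratio tends to 0 regardless of x, hence R = ∞.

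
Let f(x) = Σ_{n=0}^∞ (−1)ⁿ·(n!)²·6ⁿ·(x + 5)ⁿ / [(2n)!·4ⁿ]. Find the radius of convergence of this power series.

Apply the ratio test: |a_{n+1}| / |a_n| = (n+1)²/[(2n+1)·(2n+2)] · 6/4, which tends to 3/8 as n → ∞.
Hence the series converges for |x + 5| < 1/(3/8) = 8/3, so the radius of convergence is 8/3.

R = 8/3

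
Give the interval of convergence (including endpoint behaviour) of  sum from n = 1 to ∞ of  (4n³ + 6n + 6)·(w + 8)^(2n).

(-9, -7)

By the ratio test, |a_{n+1}/a_n| = (4(n+1)³ + 6(n+1) + 6)/(4n³ + 6n + 6) → 1.
Writing y = (w + 8)², the series in y has radius 1, so |w + 8| < √(1) = 1 and R = 1.
Check w = -7: the terms have absolute value of order n³, which does not tend to 0, so the series diverges by the divergence test.
Check w = -9: the terms have absolute value of order n³, which does not tend to 0, so the series diverges by the divergence test.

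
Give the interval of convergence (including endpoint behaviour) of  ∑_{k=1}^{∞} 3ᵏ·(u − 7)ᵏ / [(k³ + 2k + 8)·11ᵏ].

[10/3, 32/3]

Ratio test: |a_{k+1}/a_k| = [(k³ + 2k + 8)/((k+1)³ + 2(k+1) + 8)] · 3/11 → 3/11 as k → ∞.
The series converges when 3/11 · |u − 7| < 1, giving R = 11/3.
Check u = 32/3: the terms are on the order of 1/k³, so the series converges absolutely by comparison with the p-series (p = 3 > 1).
At u = 10/3: the series is dominated by a constant times Σ 1/k³, which converges (p = 3 > 1).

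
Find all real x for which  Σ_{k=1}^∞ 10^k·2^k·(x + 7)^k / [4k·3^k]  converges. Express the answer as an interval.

Ratio test: |a_{k+1}/a_k| = [4k/4(k+1)] · 10·2/3 → 20/3 as k → ∞.
The series converges when 20/3 · |x + 7| < 1, giving R = 3/20.
Endpoint x = -137/20: the terms are asymptotic to a nonzero constant times 1/k, so the series diverges by limit comparison with Σ 1/k.
Endpoint x = -143/20: an alternating series whose terms decrease to 0 in absolute value, so it converges by the Leibniz criterion.

[-143/20, -137/20)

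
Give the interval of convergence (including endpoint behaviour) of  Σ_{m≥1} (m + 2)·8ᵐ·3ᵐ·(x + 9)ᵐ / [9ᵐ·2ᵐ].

Ratio test: |a_{m+1}/a_m| = [((m+1) + 2)/(m + 2)] · 8·3/(9·2) → 4/3 as m → ∞.
Hence the series converges for |x + 9| < 1/(4/3) = 3/4, so the radius of convergence is 3/4.
Check x = -33/4: the terms do not tend to 0, so the series diverges.
When x = -39/4, the m-th term does not approach 0; divergence by the term test.

(-39/4, -33/4)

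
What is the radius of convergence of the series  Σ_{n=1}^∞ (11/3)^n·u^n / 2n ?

R = 3/11

Apply the ratio test: |a_{n+1}| / |a_n| = [2n/2(n+1)] · 11/3, which tends to 11/3 as n → ∞.
Hence the series converges for |u| < 1/(11/3) = 3/11, so the radius of convergence is 3/11.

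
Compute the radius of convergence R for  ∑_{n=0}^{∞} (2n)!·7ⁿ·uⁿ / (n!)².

R = 1/28

Apply the ratio test: |a_{n+1}| / |a_n| = (2n+1)·(2n+2)/(n+1)² · 7, which tends to 28 as n → ∞.
The series converges when 28 · |u| < 1, giving R = 1/28.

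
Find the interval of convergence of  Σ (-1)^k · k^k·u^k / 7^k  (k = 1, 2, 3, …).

Applying the root test, |a_k|^(1/k) = k/7 → ∞.
The root grows without bound, so R = 0 (convergence only at u = 0).

{0}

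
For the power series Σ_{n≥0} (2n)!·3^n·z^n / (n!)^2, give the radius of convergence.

The ratio of consecutive coefficients is (2n+1)·(2n+2)/(n+1)² · 3 → 12.
Convergence for |z| · 12 < 1, i.e. |z| < 1/12. So R = 1/12.

R = 1/12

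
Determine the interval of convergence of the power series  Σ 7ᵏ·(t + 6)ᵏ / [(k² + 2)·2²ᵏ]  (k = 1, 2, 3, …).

Ratio test: |a_{k+1}/a_k| = [(k² + 2)/((k+1)² + 2)] · 7/4 → 7/4 as k → ∞.
Convergence for |t + 6| · 7/4 < 1, i.e. |t + 6| < 4/7. So R = 4/7.
Endpoint t = -38/7: the terms are on the order of 1/k², so the series converges absolutely by comparison with the p-series (p = 2 > 1).
Check t = -46/7: the terms are on the order of 1/k², so the series converges absolutely by comparison with the p-series (p = 2 > 1).

[-46/7, -38/7]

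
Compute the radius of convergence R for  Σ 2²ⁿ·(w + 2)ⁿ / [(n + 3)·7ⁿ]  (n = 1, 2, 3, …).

By the ratio test, |a_{n+1}/a_n| = [(n + 3)/((n+1) + 3)] · 4/7 → 4/7.
The series converges when 4/7 · |w + 2| < 1, giving R = 7/4.

R = 7/4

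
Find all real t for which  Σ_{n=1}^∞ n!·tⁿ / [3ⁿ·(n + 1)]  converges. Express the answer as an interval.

{0}

The ratio of consecutive coefficients is (n+1) · 1/3 · (n + 1)/((n+1) + 1) → ∞.
The ratio grows without bound, so the series diverges whenever t ≠ 0; it converges only at t = 0. R = 0.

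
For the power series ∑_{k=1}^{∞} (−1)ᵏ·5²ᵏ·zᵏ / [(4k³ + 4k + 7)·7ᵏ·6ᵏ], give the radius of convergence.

R = 42/25

By the ratio test, |a_{k+1}/a_k| = [(4k³ + 4k + 7)/(4(k+1)³ + 4(k+1) + 7)] · 25/(7·6) → 25/42.
Thus R = 1/(25/42) = 42/25.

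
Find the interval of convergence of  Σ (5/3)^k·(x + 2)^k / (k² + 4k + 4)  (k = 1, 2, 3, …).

[-13/5, -7/5]

By the ratio test, |a_{k+1}/a_k| = [(k² + 4k + 4)/((k+1)² + 4(k+1) + 4)] · 5/3 → 5/3.
Hence the series converges for |x + 2| < 1/(5/3) = 3/5, so the radius of convergence is 3/5.
At x = -7/5: the terms are on the order of 1/k², so the series converges absolutely by comparison with the p-series (p = 2 > 1).
Check x = -13/5: the terms are on the order of 1/k², so the series converges absolutely by comparison with the p-series (p = 2 > 1).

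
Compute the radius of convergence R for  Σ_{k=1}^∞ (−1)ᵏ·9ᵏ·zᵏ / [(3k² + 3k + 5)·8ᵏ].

R = 8/9

The ratio of consecutive coefficients is [(3k² + 3k + 5)/(3(k+1)² + 3(k+1) + 5)] · 9/8 → 9/8.
Hence the series converges for |z| < 1/(9/8) = 8/9, so the radius of convergence is 8/9.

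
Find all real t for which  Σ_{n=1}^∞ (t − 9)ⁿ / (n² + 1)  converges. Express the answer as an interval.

[8, 10]

Ratio test: |a_{n+1}/a_n| = (n² + 1)/((n+1)² + 1) → 1 as n → ∞.
Hence R = 1.
Check t = 10: the series is dominated by a constant times Σ 1/n², which converges (p = 2 > 1).
When t = 8, the series is dominated by a constant times Σ 1/n², which converges (p = 2 > 1).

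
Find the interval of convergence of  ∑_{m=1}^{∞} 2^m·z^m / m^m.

(−∞, ∞)

By the Cauchy root test, |a_m|^(1/m) = 2/m → 0.
The limit is 0 for every z, so R = ∞.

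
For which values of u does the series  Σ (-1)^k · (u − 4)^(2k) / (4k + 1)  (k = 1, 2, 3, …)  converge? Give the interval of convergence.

[3, 5]

Apply the ratio test: |a_{k+1}| / |a_k| = (4k + 1)/(4(k+1) + 1), which tends to 1 as k → ∞.
Successive powers of (u − 4) differ by 2, so the series converges when |u − 4|² · 1 < 1, i.e. |u − 4| < √(1) = 1. So R = 1.
At u = 5: the terms alternate in sign and decrease monotonically to 0 in absolute value (size ~ c/k), so the alternating series test gives convergence.
Endpoint u = 3: convergence follows from the alternating series test (terms decrease monotonically to 0).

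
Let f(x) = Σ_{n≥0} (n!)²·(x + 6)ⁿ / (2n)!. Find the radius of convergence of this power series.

Ratio test: |a_{n+1}/a_n| = (n+1)²/[(2n+1)·(2n+2)] → 1/4 as n → ∞.
Hence the series converges for |x + 6| < 1/(1/4) = 4, so the radius of convergence is 4.

R = 4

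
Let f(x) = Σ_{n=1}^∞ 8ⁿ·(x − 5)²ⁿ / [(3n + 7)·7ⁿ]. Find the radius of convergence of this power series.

R = √14/4

Apply the ratio test: |a_{n+1}| / |a_n| = [(3n + 7)/(3(n+1) + 7)] · 8/7, which tends to 8/7 as n → ∞.
Since the exponent of (x − 5) increases by 2 each term, convergence requires |x − 5|² < 7/8, hence R = √14/4.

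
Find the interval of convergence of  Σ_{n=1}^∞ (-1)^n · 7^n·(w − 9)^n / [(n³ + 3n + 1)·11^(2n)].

Apply the ratio test: |a_{n+1}| / |a_n| = [(n³ + 3n + 1)/((n+1)³ + 3(n+1) + 1)] · 7/121, which tends to 7/121 as n → ∞.
Hence the series converges for |w − 9| < 1/(7/121) = 121/7, so the radius of convergence is 121/7.
Check w = 184/7: the series is dominated by a constant times Σ 1/n³, which converges (p = 3 > 1).
Endpoint w = -58/7: the series is dominated by a constant times Σ 1/n³, which converges (p = 3 > 1).

[-58/7, 184/7]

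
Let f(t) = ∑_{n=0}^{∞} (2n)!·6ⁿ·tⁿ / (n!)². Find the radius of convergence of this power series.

R = 1/24

By the ratio test, |a_{n+1}/a_n| = (2n+1)·(2n+2)/(n+1)² · 6 → 24.
Hence the series converges for |t| < 1/(24) = 1/24, so the radius of convergence is 1/24.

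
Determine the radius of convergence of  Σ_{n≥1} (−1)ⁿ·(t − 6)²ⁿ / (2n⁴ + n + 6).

R = 1

Apply the ratio test: |a_{n+1}| / |a_n| = (2n⁴ + n + 6)/(2(n+1)⁴ + (n+1) + 6), which tends to 1 as n → ∞.
Writing y = (t − 6)², the series in y has radius 1, so |t − 6| < √(1) = 1 and R = 1.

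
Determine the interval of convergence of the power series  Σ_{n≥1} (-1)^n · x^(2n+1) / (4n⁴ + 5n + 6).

[-1, 1]

Ratio test: |a_{n+1}/a_n| = (4n⁴ + 5n + 6)/(4(n+1)⁴ + 5(n+1) + 6) → 1 as n → ∞.
Since the exponent of x increases by 2 each term, convergence requires |x|² < 1, hence R = 1.
Endpoint x = 1: the series is dominated by a constant times Σ 1/n⁴, which converges (p = 4 > 1).
When x = -1, the series is dominated by a constant times Σ 1/n⁴, which converges (p = 4 > 1).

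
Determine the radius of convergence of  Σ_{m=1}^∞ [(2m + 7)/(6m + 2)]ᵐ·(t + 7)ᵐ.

By the Cauchy root test, |a_m|^(1/m) = (2m + 7)/(6m + 2) → 1/3.
Thus R = 1/(1/3) = 3.

R = 3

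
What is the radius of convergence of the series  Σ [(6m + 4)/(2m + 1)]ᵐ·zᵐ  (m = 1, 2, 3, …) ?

R = 1/3

Root test: |a_m|^(1/m) = (6m + 4)/(2m + 1) → 3.
Thus R = 1/(3) = 1/3.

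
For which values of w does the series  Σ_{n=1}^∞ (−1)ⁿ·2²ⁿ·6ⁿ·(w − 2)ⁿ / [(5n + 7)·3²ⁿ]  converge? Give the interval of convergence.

Ratio test: |a_{n+1}/a_n| = [(5n + 7)/(5(n+1) + 7)] · 4·6/9 → 8/3 as n → ∞.
Convergence for |w − 2| · 8/3 < 1, i.e. |w − 2| < 3/8. So R = 3/8.
When w = 19/8, an alternating series whose terms decrease to 0 in absolute value, so it converges by the Leibniz criterion.
At w = 13/8: comparison with the harmonic series Σ 1/n shows the series diverges.

(13/8, 19/8]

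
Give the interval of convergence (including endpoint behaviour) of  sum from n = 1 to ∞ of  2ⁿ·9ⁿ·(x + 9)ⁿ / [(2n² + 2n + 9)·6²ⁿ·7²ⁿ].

Ratio test: |a_{n+1}/a_n| = [(2n² + 2n + 9)/(2(n+1)² + 2(n+1) + 9)] · 2·9/(36·49) → 1/98 as n → ∞.
Thus R = 1/(1/98) = 98.
Endpoint x = 89: absolute convergence follows by limit comparison with Σ 1/n².
Check x = -107: absolute convergence follows by limit comparison with Σ 1/n².

[-107, 89]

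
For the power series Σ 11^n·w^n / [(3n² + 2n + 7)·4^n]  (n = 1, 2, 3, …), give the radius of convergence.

R = 4/11

By the ratio test, |a_{n+1}/a_n| = [(3n² + 2n + 7)/(3(n+1)² + 2(n+1) + 7)] · 11/4 → 11/4.
Convergence for |w| · 11/4 < 1, i.e. |w| < 4/11. So R = 4/11.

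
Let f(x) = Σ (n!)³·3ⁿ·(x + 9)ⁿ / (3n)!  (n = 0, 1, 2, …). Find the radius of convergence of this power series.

R = 9

Ratio test: |a_{n+1}/a_n| = (n+1)³/[(3n+1)·(3n+2)·(3n+3)] · 3 → 1/9 as n → ∞.
Hence the series converges for |x + 9| < 1/(1/9) = 9, so the radius of convergence is 9.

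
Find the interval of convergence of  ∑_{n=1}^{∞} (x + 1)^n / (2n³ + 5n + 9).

[-2, 0]

The ratio of consecutive coefficients is (2n³ + 5n + 9)/(2(n+1)³ + 5(n+1) + 9) → 1.
Hence R = 1.
At x = 0: the terms are on the order of 1/n³, so the series converges absolutely by comparison with the p-series (p = 3 > 1).
Check x = -2: the terms are on the order of 1/n³, so the series converges absolutely by comparison with the p-series (p = 3 > 1).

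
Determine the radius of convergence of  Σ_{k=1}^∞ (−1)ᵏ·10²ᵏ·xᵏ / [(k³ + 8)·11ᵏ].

R = 11/100

The ratio of consecutive coefficients is [(k³ + 8)/((k+1)³ + 8)] · 100/11 → 100/11.
Hence the series converges for |x| < 1/(100/11) = 11/100, so the radius of convergence is 11/100.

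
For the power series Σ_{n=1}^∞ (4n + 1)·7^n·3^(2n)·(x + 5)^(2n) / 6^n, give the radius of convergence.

R = √42/21

By the ratio test, |a_{n+1}/a_n| = [(4(n+1) + 1)/(4n + 1)] · 7·9/6 → 21/2.
Successive powers of (x + 5) differ by 2, so the series converges when |x + 5|² · 21/2 < 1, i.e. |x + 5| < √(2/21). So R = √42/21.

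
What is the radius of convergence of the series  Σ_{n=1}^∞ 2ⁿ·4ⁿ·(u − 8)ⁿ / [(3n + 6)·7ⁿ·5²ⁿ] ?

By the ratio test, |a_{n+1}/a_n| = [(3n + 6)/(3(n+1) + 6)] · 2·4/(7·25) → 8/175.
Hence the series converges for |u − 8| < 1/(8/175) = 175/8, so the radius of convergence is 175/8.

R = 175/8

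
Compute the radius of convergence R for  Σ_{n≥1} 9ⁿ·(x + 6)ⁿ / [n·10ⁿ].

Apply the ratio test: |a_{n+1}| / |a_n| = [n/(n+1)] · 9/10, which tends to 9/10 as n → ∞.
Thus R = 1/(9/10) = 10/9.

R = 10/9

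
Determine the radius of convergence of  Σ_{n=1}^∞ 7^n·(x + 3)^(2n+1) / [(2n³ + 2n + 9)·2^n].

R = √14/7

By the ratio test, |a_{n+1}/a_n| = [(2n³ + 2n + 9)/(2(n+1)³ + 2(n+1) + 9)] · 7/2 → 7/2.
Since the exponent of (x + 3) increases by 2 each term, convergence requires |x + 3|² < 2/7, hence R = √14/7.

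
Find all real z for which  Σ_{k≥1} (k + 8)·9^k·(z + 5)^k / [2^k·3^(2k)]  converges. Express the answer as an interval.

(-7, -3)

By the ratio test, |a_{k+1}/a_k| = [((k+1) + 8)/(k + 8)] · 9/(2·9) → 1/2.
Convergence for |z + 5| · 1/2 < 1, i.e. |z + 5| < 2. So R = 2.
When z = -3, the terms do not tend to 0, so the series diverges.
At z = -7: the terms have absolute value of order k, which does not tend to 0, so the series diverges by the divergence test.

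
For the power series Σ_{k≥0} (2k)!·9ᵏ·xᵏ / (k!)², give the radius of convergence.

R = 1/36

The ratio of consecutive coefficients is (2k+1)·(2k+2)/(k+1)² · 9 → 36.
Thus R = 1/(36) = 1/36.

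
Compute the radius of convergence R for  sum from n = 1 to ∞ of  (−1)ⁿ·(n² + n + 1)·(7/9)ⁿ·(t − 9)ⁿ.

The ratio of consecutive coefficients is [((n+1)² + (n+1) + 1)/(n² + n + 1)] · 7/9 → 7/9.
Thus R = 1/(7/9) = 9/7.

R = 9/7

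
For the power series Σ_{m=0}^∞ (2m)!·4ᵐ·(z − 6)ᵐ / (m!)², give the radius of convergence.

By the ratio test, |a_{m+1}/a_m| = (2m+1)·(2m+2)/(m+1)² · 4 → 16.
Thus R = 1/(16) = 1/16.

R = 1/16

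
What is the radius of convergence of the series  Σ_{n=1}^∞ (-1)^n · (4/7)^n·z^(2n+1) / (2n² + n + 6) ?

Apply the ratio test: |a_{n+1}| / |a_n| = [(2n² + n + 6)/(2(n+1)² + (n+1) + 6)] · 4/7, which tends to 4/7 as n → ∞.
Successive powers of z differ by 2, so the series converges when |z|² · 4/7 < 1, i.e. |z| < √(7/4). So R = √7/2.

R = √7/2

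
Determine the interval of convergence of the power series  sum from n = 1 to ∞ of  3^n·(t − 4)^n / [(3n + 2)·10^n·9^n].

[-26, 34)

By the ratio test, |a_{n+1}/a_n| = [(3n + 2)/(3(n+1) + 2)] · 3/(10·9) → 1/30.
Convergence for |t − 4| · 1/30 < 1, i.e. |t − 4| < 30. So R = 30.
At t = 34: the terms behave like c/n; limit comparison with the harmonic series gives divergence.
At t = -26: the terms alternate in sign and decrease monotonically to 0 in absolute value (size ~ c/n), so the alternating series test gives convergence.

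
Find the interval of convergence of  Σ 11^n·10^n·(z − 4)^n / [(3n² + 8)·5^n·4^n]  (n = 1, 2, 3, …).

By the ratio test, |a_{n+1}/a_n| = [(3n² + 8)/(3(n+1)² + 8)] · 11·10/(5·4) → 11/2.
The series converges when 11/2 · |z − 4| < 1, giving R = 2/11.
Check z = 46/11: absolute convergence follows by limit comparison with Σ 1/n².
Check z = 42/11: absolute convergence follows by limit comparison with Σ 1/n².

[42/11, 46/11]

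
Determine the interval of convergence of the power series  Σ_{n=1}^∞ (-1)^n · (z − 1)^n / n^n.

Root test: |a_n|^(1/n) = 1/n → 0.
The limit is 0 for every z, so R = ∞.

(−∞, ∞)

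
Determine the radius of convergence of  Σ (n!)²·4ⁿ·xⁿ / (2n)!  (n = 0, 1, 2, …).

R = 1

By the ratio test, |a_{n+1}/a_n| = (n+1)²/[(2n+1)·(2n+2)] · 4 → 1.
Hence R = 1.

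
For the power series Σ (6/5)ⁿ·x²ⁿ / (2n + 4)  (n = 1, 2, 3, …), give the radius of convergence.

R = √30/6

The ratio of consecutive coefficients is [(2n + 4)/(2(n+1) + 4)] · 6/5 → 6/5.
Writing y = x², the series in y has radius 5/6, so |x| < √(5/6) and R = √30/6.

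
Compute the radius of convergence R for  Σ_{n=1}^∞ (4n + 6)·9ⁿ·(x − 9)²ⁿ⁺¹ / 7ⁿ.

R = √7/3

The ratio of consecutive coefficients is [(4(n+1) + 6)/(4n + 6)] · 9/7 → 9/7.
Successive powers of (x − 9) differ by 2, so the series converges when |x − 9|² · 9/7 < 1, i.e. |x − 9| < √(7/9). So R = √7/3.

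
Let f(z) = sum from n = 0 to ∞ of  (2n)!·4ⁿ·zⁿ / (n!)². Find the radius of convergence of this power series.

R = 1/16

By the ratio test, |a_{n+1}/a_n| = (2n+1)·(2n+2)/(n+1)² · 4 → 16.
The series converges when 16 · |z| < 1, giving R = 1/16.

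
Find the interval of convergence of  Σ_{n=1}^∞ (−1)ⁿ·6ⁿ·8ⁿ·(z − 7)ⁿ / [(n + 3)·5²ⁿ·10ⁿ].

(43/24, 293/24]

By the ratio test, |a_{n+1}/a_n| = [(n + 3)/((n+1) + 3)] · 6·8/(25·10) → 24/125.
Hence the series converges for |z − 7| < 1/(24/125) = 125/24, so the radius of convergence is 125/24.
At z = 293/24: convergence follows from the alternating series test (terms decrease monotonically to 0).
Check z = 43/24: the terms are asymptotic to a nonzero constant times 1/n, so the series diverges by limit comparison with Σ 1/n.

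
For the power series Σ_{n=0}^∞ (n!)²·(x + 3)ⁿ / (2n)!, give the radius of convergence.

R = 4

Ratio test: |a_{n+1}/a_n| = (n+1)²/[(2n+1)·(2n+2)] → 1/4 as n → ∞.
Hence the series converges for |x + 3| < 1/(1/4) = 4, so the radius of convergence is 4.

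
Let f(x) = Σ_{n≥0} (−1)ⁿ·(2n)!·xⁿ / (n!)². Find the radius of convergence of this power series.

R = 1/4

Apply the ratio test: |a_{n+1}| / |a_n| = (2n+1)·(2n+2)/(n+1)², which tends to 4 as n → ∞.
Convergence for |x| · 4 < 1, i.e. |x| < 1/4. So R = 1/4.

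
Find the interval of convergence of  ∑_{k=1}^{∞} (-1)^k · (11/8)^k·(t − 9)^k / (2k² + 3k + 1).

The ratio of consecutive coefficients is [(2k² + 3k + 1)/(2(k+1)² + 3(k+1) + 1)] · 11/8 → 11/8.
Convergence for |t − 9| · 11/8 < 1, i.e. |t − 9| < 8/11. So R = 8/11.
At t = 107/11: absolute convergence follows by limit comparison with Σ 1/k².
When t = 91/11, the terms are on the order of 1/k², so the series converges absolutely by comparison with the p-series (p = 2 > 1).

[91/11, 107/11]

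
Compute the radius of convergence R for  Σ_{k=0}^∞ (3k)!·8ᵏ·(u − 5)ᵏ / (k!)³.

Apply the ratio test: |a_{k+1}| / |a_k| = (3k+1)·(3k+2)·(3k+3)/(k+1)³ · 8, which tends to 216 as k → ∞.
The series converges when 216 · |u − 5| < 1, giving R = 1/216.

R = 1/216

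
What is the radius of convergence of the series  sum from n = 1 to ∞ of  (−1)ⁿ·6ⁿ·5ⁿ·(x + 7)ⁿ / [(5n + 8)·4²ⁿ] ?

R = 8/15

Ratio test: |a_{n+1}/a_n| = [(5n + 8)/(5(n+1) + 8)] · 6·5/16 → 15/8 as n → ∞.
Convergence for |x + 7| · 15/8 < 1, i.e. |x + 7| < 8/15. So R = 8/15.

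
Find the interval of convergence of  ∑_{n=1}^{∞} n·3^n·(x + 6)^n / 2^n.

Ratio test: |a_{n+1}/a_n| = [(n+1)/n] · 3/2 → 3/2 as n → ∞.
The series converges when 3/2 · |x + 6| < 1, giving R = 2/3.
When x = -16/3, the terms do not tend to 0, so the series diverges.
When x = -20/3, the n-th term does not approach 0; divergence by the term test.

(-20/3, -16/3)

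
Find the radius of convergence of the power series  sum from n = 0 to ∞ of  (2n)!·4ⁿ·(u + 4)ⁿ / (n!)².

Ratio test: |a_{n+1}/a_n| = (2n+1)·(2n+2)/(n+1)² · 4 → 16 as n → ∞.
Thus R = 1/(16) = 1/16.

R = 1/16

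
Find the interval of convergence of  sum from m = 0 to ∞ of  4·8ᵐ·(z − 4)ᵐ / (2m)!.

By the ratio test, |a_{m+1}/a_m| = 4/4 · 8 · 1/[(2m+1)·(2m+2)] → 0.
The limit is 0, so the series converges for all z; R = ∞.

(−∞, ∞)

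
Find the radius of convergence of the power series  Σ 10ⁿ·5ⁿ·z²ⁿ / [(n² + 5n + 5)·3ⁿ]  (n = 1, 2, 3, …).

The ratio of consecutive coefficients is [(n² + 5n + 5)/((n+1)² + 5(n+1) + 5)] · 10·5/3 → 50/3.
Writing y = z², the series in y has radius 3/50, so |z| < √(3/50) and R = √6/10.

R = √6/10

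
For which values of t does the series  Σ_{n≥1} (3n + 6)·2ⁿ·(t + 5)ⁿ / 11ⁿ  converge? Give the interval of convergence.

Apply the ratio test: |a_{n+1}| / |a_n| = [(3(n+1) + 6)/(3n + 6)] · 2/11, which tends to 2/11 as n → ∞.
Hence the series converges for |t + 5| < 1/(2/11) = 11/2, so the radius of convergence is 11/2.
When t = 1/2, the terms do not tend to 0, so the series diverges.
Endpoint t = -21/2: the n-th term does not approach 0; divergence by the term test.

(-21/2, 1/2)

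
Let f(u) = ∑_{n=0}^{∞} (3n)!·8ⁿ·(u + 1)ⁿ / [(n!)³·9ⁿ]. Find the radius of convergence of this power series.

R = 1/24

The ratio of consecutive coefficients is (3n+1)·(3n+2)·(3n+3)/(n+1)³ · 8/9 → 24.
Convergence for |u + 1| · 24 < 1, i.e. |u + 1| < 1/24. So R = 1/24.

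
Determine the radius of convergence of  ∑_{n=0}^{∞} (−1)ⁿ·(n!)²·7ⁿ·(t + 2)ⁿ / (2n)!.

Apply the ratio test: |a_{n+1}| / |a_n| = (n+1)²/[(2n+1)·(2n+2)] · 7, which tends to 7/4 as n → ∞.
The series converges when 7/4 · |t + 2| < 1, giving R = 4/7.

R = 4/7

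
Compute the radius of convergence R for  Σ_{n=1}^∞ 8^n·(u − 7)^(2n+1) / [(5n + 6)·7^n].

R = √14/4

By the ratio test, |a_{n+1}/a_n| = [(5n + 6)/(5(n+1) + 6)] · 8/7 → 8/7.
Since the exponent of (u − 7) increases by 2 each term, convergence requires |u − 7|² < 7/8, hence R = √14/4.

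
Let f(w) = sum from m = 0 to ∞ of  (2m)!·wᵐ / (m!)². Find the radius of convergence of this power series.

By the ratio test, |a_{m+1}/a_m| = (2m+1)·(2m+2)/(m+1)² → 4.
Convergence for |w| · 4 < 1, i.e. |w| < 1/4. So R = 1/4.

R = 1/4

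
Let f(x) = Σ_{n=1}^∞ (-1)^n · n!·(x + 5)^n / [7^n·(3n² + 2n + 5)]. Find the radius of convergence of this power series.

By the ratio test, |a_{n+1}/a_n| = (n+1) · 1/7 · (3n² + 2n + 5)/(3(n+1)² + 2(n+1) + 5) → ∞.
The terms grow without bound for any (x + 5) ≠ 0, so R = 0 (convergence only at x = -5).

R = 0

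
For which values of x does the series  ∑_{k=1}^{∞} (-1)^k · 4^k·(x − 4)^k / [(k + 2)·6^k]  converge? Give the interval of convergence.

(5/2, 11/2]

The ratio of consecutive coefficients is [(k + 2)/((k+1) + 2)] · 4/6 → 2/3.
Convergence for |x − 4| · 2/3 < 1, i.e. |x − 4| < 3/2. So R = 3/2.
At x = 11/2: an alternating series whose terms decrease to 0 in absolute value, so it converges by the Leibniz criterion.
Check x = 5/2: comparison with the harmonic series Σ 1/k shows the series diverges.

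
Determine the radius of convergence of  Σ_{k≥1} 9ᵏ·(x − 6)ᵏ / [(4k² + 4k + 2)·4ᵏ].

By the ratio test, |a_{k+1}/a_k| = [(4k² + 4k + 2)/(4(k+1)² + 4(k+1) + 2)] · 9/4 → 9/4.
Hence the series converges for |x − 6| < 1/(9/4) = 4/9, so the radius of convergence is 4/9.

R = 4/9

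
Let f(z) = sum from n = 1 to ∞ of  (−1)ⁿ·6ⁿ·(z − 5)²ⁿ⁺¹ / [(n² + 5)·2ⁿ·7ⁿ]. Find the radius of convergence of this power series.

R = √21/3

Apply the ratio test: |a_{n+1}| / |a_n| = [(n² + 5)/((n+1)² + 5)] · 6/(2·7), which tends to 3/7 as n → ∞.
Since the exponent of (z − 5) increases by 2 each term, convergence requires |z − 5|² < 7/3, hence R = √21/3.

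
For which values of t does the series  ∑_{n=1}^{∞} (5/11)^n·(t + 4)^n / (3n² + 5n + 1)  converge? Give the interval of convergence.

The ratio of consecutive coefficients is [(3n² + 5n + 1)/(3(n+1)² + 5(n+1) + 1)] · 5/11 → 5/11.
The series converges when 5/11 · |t + 4| < 1, giving R = 11/5.
When t = -9/5, the series is dominated by a constant times Σ 1/n², which converges (p = 2 > 1).
Check t = -31/5: absolute convergence follows by limit comparison with Σ 1/n².

[-31/5, -9/5]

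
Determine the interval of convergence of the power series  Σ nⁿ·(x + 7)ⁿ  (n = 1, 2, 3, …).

{-7}

Root test: |a_n|^(1/n) = n → ∞.
Since the n-th root of |a_n| is unbounded, the series converges only at x = -7; R = 0.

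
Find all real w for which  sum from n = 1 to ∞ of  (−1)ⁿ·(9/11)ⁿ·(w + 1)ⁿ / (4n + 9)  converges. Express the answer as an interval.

Ratio test: |a_{n+1}/a_n| = [(4n + 9)/(4(n+1) + 9)] · 9/11 → 9/11 as n → ∞.
Convergence for |w + 1| · 9/11 < 1, i.e. |w + 1| < 11/9. So R = 11/9.
Check w = 2/9: an alternating series whose terms decrease to 0 in absolute value, so it converges by the Leibniz criterion.
When w = -20/9, comparison with the harmonic series Σ 1/n shows the series diverges.

(-20/9, 2/9]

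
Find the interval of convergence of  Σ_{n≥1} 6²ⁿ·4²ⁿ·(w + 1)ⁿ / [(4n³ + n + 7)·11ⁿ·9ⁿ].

Apply the ratio test: |a_{n+1}| / |a_n| = [(4n³ + n + 7)/(4(n+1)³ + (n+1) + 7)] · 36·16/(11·9), which tends to 64/11 as n → ∞.
Convergence for |w + 1| · 64/11 < 1, i.e. |w + 1| < 11/64. So R = 11/64.
At w = -53/64: absolute convergence follows by limit comparison with Σ 1/n³.
Endpoint w = -75/64: absolute convergence follows by limit comparison with Σ 1/n³.

[-75/64, -53/64]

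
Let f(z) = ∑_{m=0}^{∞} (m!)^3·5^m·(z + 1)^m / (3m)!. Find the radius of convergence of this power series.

The ratio of consecutive coefficients is (m+1)³/[(3m+1)·(3m+2)·(3m+3)] · 5 → 5/27.
Thus R = 1/(5/27) = 27/5.

R = 27/5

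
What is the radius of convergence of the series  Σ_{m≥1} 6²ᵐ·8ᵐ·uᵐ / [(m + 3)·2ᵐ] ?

Apply the ratio test: |a_{m+1}| / |a_m| = [(m + 3)/((m+1) + 3)] · 36·8/2, which tends to 144 as m → ∞.
Convergence for |u| · 144 < 1, i.e. |u| < 1/144. So R = 1/144.

R = 1/144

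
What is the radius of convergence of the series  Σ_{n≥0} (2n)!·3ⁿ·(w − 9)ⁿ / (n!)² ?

R = 1/12

By the ratio test, |a_{n+1}/a_n| = (2n+1)·(2n+2)/(n+1)² · 3 → 12.
Hence the series converges for |w − 9| < 1/(12) = 1/12, so the radius of convergence is 1/12.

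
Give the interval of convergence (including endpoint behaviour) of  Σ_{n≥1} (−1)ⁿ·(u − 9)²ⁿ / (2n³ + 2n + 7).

Apply the ratio test: |a_{n+1}| / |a_n| = (2n³ + 2n + 7)/(2(n+1)³ + 2(n+1) + 7), which tends to 1 as n → ∞.
Since the exponent of (u − 9) increases by 2 each term, convergence requires |u − 9|² < 1, hence R = 1.
Endpoint u = 10: the terms are on the order of 1/n³, so the series converges absolutely by comparison with the p-series (p = 3 > 1).
At u = 8: absolute convergence follows by limit comparison with Σ 1/n³.

[8, 10]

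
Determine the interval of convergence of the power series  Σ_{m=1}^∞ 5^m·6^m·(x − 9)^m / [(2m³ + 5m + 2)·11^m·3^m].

Apply the ratio test: |a_{m+1}| / |a_m| = [(2m³ + 5m + 2)/(2(m+1)³ + 5(m+1) + 2)] · 5·6/(11·3), which tends to 10/11 as m → ∞.
The series converges when 10/11 · |x − 9| < 1, giving R = 11/10.
When x = 101/10, absolute convergence follows by limit comparison with Σ 1/m³.
Check x = 79/10: the terms are on the order of 1/m³, so the series converges absolutely by comparison with the p-series (p = 3 > 1).

[79/10, 101/10]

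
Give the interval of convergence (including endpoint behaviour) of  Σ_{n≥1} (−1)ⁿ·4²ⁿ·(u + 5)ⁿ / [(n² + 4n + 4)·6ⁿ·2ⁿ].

The ratio of consecutive coefficients is [(n² + 4n + 4)/((n+1)² + 4(n+1) + 4)] · 16/(6·2) → 4/3.
Hence the series converges for |u + 5| < 1/(4/3) = 3/4, so the radius of convergence is 3/4.
Check u = -17/4: absolute convergence follows by limit comparison with Σ 1/n².
Endpoint u = -23/4: the terms are on the order of 1/n², so the series converges absolutely by comparison with the p-series (p = 2 > 1).

[-23/4, -17/4]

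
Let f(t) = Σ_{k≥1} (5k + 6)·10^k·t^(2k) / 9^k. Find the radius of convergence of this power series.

R = 3√10/10

The ratio of consecutive coefficients is [(5(k+1) + 6)/(5k + 6)] · 10/9 → 10/9.
Writing y = t², the series in y has radius 9/10, so |t| < √(9/10) and R = 3√10/10.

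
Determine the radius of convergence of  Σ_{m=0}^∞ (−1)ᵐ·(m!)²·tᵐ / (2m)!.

R = 4

The ratio of consecutive coefficients is (m+1)²/[(2m+1)·(2m+2)] → 1/4.
Thus R = 1/(1/4) = 4.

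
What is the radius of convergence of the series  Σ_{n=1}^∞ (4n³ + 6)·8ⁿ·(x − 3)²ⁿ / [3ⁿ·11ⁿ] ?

R = √66/4

Ratio test: |a_{n+1}/a_n| = [(4(n+1)³ + 6)/(4n³ + 6)] · 8/(3·11) → 8/33 as n → ∞.
Successive powers of (x − 3) differ by 2, so the series converges when |x − 3|² · 8/33 < 1, i.e. |x − 3| < √(33/8). So R = √66/4.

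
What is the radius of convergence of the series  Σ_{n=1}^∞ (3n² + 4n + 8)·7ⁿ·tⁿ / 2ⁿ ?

Ratio test: |a_{n+1}/a_n| = [(3(n+1)² + 4(n+1) + 8)/(3n² + 4n + 8)] · 7/2 → 7/2 as n → ∞.
The series converges when 7/2 · |t| < 1, giving R = 2/7.

R = 2/7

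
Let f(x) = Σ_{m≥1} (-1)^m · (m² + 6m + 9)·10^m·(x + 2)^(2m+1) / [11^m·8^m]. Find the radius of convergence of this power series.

By the ratio test, |a_{m+1}/a_m| = [((m+1)² + 6(m+1) + 9)/(m² + 6m + 9)] · 10/(11·8) → 5/44.
Successive powers of (x + 2) differ by 2, so the series converges when |x + 2|² · 5/44 < 1, i.e. |x + 2| < √(44/5). So R = 2√55/5.

R = 2√55/5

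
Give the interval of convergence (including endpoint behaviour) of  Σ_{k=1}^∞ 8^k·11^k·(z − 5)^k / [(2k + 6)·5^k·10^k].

By the ratio test, |a_{k+1}/a_k| = [(2k + 6)/(2(k+1) + 6)] · 8·11/(5·10) → 44/25.
Thus R = 1/(44/25) = 25/44.
When z = 245/44, the terms behave like c/k; limit comparison with the harmonic series gives divergence.
Endpoint z = 195/44: an alternating series whose terms decrease to 0 in absolute value, so it converges by the Leibniz criterion.

[195/44, 245/44)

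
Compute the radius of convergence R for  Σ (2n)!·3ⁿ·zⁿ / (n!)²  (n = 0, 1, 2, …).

The ratio of consecutive coefficients is (2n+1)·(2n+2)/(n+1)² · 3 → 12.
Hence the series converges for |z| < 1/(12) = 1/12, so the radius of convergence is 1/12.

R = 1/12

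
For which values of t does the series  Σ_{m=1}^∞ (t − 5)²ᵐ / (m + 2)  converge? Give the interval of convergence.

The ratio of consecutive coefficients is (m + 2)/((m+1) + 2) → 1.
Since the exponent of (t − 5) increases by 2 each term, convergence requires |t − 5|² < 1, hence R = 1.
At t = 6: comparison with the harmonic series Σ 1/m shows the series diverges.
Endpoint t = 4: the terms are asymptotic to a nonzero constant times 1/m, so the series diverges by limit comparison with Σ 1/m.

(4, 6)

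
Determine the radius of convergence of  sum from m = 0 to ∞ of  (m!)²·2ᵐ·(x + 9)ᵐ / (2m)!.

R = 2

Apply the ratio test: |a_{m+1}| / |a_m| = (m+1)²/[(2m+1)·(2m+2)] · 2, which tends to 1/2 as m → ∞.
The series converges when 1/2 · |x + 9| < 1, giving R = 2.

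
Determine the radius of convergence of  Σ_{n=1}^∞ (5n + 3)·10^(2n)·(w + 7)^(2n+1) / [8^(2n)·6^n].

R = 4√6/5

By the ratio test, |a_{n+1}/a_n| = [(5(n+1) + 3)/(5n + 3)] · 100/(64·6) → 25/96.
Writing y = (w + 7)², the series in y has radius 96/25, so |w + 7| < √(96/25) and R = 4√6/5.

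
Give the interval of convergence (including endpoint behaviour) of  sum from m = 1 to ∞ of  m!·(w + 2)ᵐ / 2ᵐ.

{-2}

By the ratio test, |a_{m+1}/a_m| = (m+1) · 1/2 → ∞.
Since the ratio → ∞, the series diverges for every w ≠ -2, and R = 0.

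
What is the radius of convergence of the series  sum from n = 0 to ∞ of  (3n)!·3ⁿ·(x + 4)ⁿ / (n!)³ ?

Apply the ratio test: |a_{n+1}| / |a_n| = (3n+1)·(3n+2)·(3n+3)/(n+1)³ · 3, which tends to 81 as n → ∞.
Hence the series converges for |x + 4| < 1/(81) = 1/81, so the radius of convergence is 1/81.

R = 1/81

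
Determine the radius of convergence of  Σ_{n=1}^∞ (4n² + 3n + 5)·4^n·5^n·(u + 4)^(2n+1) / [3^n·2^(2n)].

R = √15/5

By the ratio test, |a_{n+1}/a_n| = [(4(n+1)² + 3(n+1) + 5)/(4n² + 3n + 5)] · 4·5/(3·4) → 5/3.
Successive powers of (u + 4) differ by 2, so the series converges when |u + 4|² · 5/3 < 1, i.e. |u + 4| < √(3/5). So R = √15/5.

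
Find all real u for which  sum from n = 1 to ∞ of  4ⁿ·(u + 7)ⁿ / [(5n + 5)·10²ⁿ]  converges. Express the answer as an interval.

By the ratio test, |a_{n+1}/a_n| = [(5n + 5)/(5(n+1) + 5)] · 4/100 → 1/25.
The series converges when 1/25 · |u + 7| < 1, giving R = 25.
Check u = 18: comparison with the harmonic series Σ 1/n shows the series diverges.
At u = -32: convergence follows from the alternating series test (terms decrease monotonically to 0).

[-32, 18)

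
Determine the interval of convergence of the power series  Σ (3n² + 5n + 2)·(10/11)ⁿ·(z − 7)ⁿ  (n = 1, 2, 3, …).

The ratio of consecutive coefficients is [(3(n+1)² + 5(n+1) + 2)/(3n² + 5n + 2)] · 10/11 → 10/11.
Thus R = 1/(10/11) = 11/10.
At z = 81/10: the terms have absolute value of order n², which does not tend to 0, so the series diverges by the divergence test.
When z = 59/10, the n-th term does not approach 0; divergence by the term test.

(59/10, 81/10)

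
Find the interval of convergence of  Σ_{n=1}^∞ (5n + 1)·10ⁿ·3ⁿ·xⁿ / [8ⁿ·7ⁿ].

(-28/15, 28/15)

By the ratio test, |a_{n+1}/a_n| = [(5(n+1) + 1)/(5n + 1)] · 10·3/(8·7) → 15/28.
Thus R = 1/(15/28) = 28/15.
At x = 28/15: the terms have absolute value of order n, which does not tend to 0, so the series diverges by the divergence test.
Check x = -28/15: the terms have absolute value of order n, which does not tend to 0, so the series diverges by the divergence test.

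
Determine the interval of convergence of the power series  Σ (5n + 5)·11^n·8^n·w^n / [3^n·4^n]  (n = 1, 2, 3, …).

(-3/22, 3/22)

Ratio test: |a_{n+1}/a_n| = [(5(n+1) + 5)/(5n + 5)] · 11·8/(3·4) → 22/3 as n → ∞.
The series converges when 22/3 · |w| < 1, giving R = 3/22.
At w = 3/22: the n-th term does not approach 0; divergence by the term test.
Endpoint w = -3/22: the n-th term does not approach 0; divergence by the term test.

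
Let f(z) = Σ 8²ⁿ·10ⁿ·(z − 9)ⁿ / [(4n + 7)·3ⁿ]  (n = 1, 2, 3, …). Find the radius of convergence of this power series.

Apply the ratio test: |a_{n+1}| / |a_n| = [(4n + 7)/(4(n+1) + 7)] · 64·10/3, which tends to 640/3 as n → ∞.
The series converges when 640/3 · |z − 9| < 1, giving R = 3/640.

R = 3/640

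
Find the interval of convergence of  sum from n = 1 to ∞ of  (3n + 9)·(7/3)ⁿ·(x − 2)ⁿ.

Ratio test: |a_{n+1}/a_n| = [(3(n+1) + 9)/(3n + 9)] · 7/3 → 7/3 as n → ∞.
The series converges when 7/3 · |x − 2| < 1, giving R = 3/7.
When x = 17/7, the terms do not tend to 0, so the series diverges.
Endpoint x = 11/7: the terms do not tend to 0, so the series diverges.

(11/7, 17/7)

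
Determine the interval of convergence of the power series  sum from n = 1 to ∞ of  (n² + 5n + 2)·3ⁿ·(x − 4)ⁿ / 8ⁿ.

(4/3, 20/3)

By the ratio test, |a_{n+1}/a_n| = [((n+1)² + 5(n+1) + 2)/(n² + 5n + 2)] · 3/8 → 3/8.
Thus R = 1/(3/8) = 8/3.
When x = 20/3, the terms do not tend to 0, so the series diverges.
When x = 4/3, the n-th term does not approach 0; divergence by the term test.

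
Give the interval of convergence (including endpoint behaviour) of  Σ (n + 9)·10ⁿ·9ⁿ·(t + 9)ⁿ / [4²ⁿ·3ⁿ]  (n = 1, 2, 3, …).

(-143/15, -127/15)

The ratio of consecutive coefficients is [((n+1) + 9)/(n + 9)] · 10·9/(16·3) → 15/8.
Convergence for |t + 9| · 15/8 < 1, i.e. |t + 9| < 8/15. So R = 8/15.
When t = -127/15, the terms have absolute value of order n, which does not tend to 0, so the series diverges by the divergence test.
At t = -143/15: the terms have absolute value of order n, which does not tend to 0, so the series diverges by the divergence test.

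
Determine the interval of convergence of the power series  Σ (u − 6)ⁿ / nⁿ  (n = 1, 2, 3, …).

(−∞, ∞)

Applying the root test, |a_n|^(1/n) = 1/n → 0.
The limit is 0 for every u, so R = ∞.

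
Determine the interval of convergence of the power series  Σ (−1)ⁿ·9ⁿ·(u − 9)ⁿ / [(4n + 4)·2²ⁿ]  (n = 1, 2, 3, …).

Ratio test: |a_{n+1}/a_n| = [(4n + 4)/(4(n+1) + 4)] · 9/4 → 9/4 as n → ∞.
Convergence for |u − 9| · 9/4 < 1, i.e. |u − 9| < 4/9. So R = 4/9.
Endpoint u = 85/9: an alternating series whose terms decrease to 0 in absolute value, so it converges by the Leibniz criterion.
At u = 77/9: the terms behave like c/n; limit comparison with the harmonic series gives divergence.

(77/9, 85/9]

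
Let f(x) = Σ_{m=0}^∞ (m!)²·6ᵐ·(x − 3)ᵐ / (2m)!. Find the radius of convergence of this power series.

Ratio test: |a_{m+1}/a_m| = (m+1)²/[(2m+1)·(2m+2)] · 6 → 3/2 as m → ∞.
Thus R = 1/(3/2) = 2/3.

R = 2/3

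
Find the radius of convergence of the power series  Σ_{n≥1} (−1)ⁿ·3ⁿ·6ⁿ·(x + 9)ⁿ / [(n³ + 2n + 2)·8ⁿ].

R = 4/9

Apply the ratio test: |a_{n+1}| / |a_n| = [(n³ + 2n + 2)/((n+1)³ + 2(n+1) + 2)] · 3·6/8, which tends to 9/4 as n → ∞.
Hence the series converges for |x + 9| < 1/(9/4) = 4/9, so the radius of convergence is 4/9.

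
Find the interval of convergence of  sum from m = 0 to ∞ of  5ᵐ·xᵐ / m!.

By the ratio test, |a_{m+1}/a_m| = 5 · 1/(m+1) → 0.
The ratio tends to 0 regardless of x, hence R = ∞.

(−∞, ∞)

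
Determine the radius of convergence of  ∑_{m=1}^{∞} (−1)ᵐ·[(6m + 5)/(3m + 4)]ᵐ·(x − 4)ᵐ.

R = 1/2

Root test: |a_m|^(1/m) = (6m + 5)/(3m + 4) → 2.
Convergence for |x − 4| · 2 < 1, i.e. |x − 4| < 1/2. So R = 1/2.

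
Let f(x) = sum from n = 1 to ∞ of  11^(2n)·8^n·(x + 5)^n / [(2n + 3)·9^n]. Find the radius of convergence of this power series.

By the ratio test, |a_{n+1}/a_n| = [(2n + 3)/(2(n+1) + 3)] · 121·8/9 → 968/9.
Thus R = 1/(968/9) = 9/968.

R = 9/968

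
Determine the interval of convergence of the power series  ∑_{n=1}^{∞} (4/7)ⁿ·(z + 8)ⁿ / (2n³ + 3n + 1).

By the ratio test, |a_{n+1}/a_n| = [(2n³ + 3n + 1)/(2(n+1)³ + 3(n+1) + 1)] · 4/7 → 4/7.
The series converges when 4/7 · |z + 8| < 1, giving R = 7/4.
At z = -25/4: the series is dominated by a constant times Σ 1/n³, which converges (p = 3 > 1).
At z = -39/4: absolute convergence follows by limit comparison with Σ 1/n³.

[-39/4, -25/4]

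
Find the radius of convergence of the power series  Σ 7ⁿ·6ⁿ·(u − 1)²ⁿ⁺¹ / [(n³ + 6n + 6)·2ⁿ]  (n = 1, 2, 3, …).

The ratio of consecutive coefficients is [(n³ + 6n + 6)/((n+1)³ + 6(n+1) + 6)] · 7·6/2 → 21.
Since the exponent of (u − 1) increases by 2 each term, convergence requires |u − 1|² < 1/21, hence R = √21/21.

R = √21/21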